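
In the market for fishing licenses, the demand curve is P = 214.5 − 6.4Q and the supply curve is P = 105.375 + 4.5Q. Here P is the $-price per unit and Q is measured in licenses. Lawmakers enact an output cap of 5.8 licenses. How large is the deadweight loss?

Competitive equilibrium: 214.5 − 6.4Q = 105.375 + 4.5Q → Q* = 10.0115, P* = 150.4266.
At Q = 5.8: demand price = 214.5 − 6.4·5.8 = 177.38; supply price = 105.375 + 4.5·5.8 = 131.475.
ΔQ = 10.0115 − 5.8 = 4.2115; wedge = 177.38 − 131.475 = 45.905.
Deadweight loss = ½ × 4.2115 × 45.905 = $96.66.

$96.66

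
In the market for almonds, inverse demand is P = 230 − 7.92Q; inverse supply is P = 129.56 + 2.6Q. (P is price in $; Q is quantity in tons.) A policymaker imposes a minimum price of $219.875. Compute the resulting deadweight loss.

Competitive equilibrium: 230 − 7.92Q = 129.56 + 2.6Q → Q* = 9.5475, P* = 154.3836.
At the floor P = 219.875, quantity demanded = (230 − 219.875)/7.92 = 1.2784.
Sellers' marginal cost at Q' = 1.2784: 129.56 + 2.6·1.2784 = 132.8838.
ΔQ = 9.5475 − 1.2784 = 8.2691; wedge = 219.875 − 132.8838 = 86.9912.
DWL = ½ × 8.2691 × 86.9912 = $359.67.

$359.67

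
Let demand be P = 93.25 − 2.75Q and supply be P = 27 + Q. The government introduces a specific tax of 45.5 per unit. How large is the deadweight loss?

276.03

Competitive equilibrium: 93.25 − 2.75Q = 27 + Q → Q* = 17.6667, P* = 44.6667.
With the tax, the buyer price exceeds the seller price by 45.5: (93.25 − 2.75Q) − (27 + Q) = 45.5 → Q' = 5.5333.
ΔQ = 17.6667 − 5.5333 = 12.1334; the wedge equals the tax, 45.5.
Deadweight loss = ½ × 12.1334 × 45.5 = 276.03.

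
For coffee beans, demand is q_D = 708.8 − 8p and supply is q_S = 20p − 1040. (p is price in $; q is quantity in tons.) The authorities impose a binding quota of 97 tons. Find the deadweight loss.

$1100.40

In inverse form: demand p = 88.6 − 0.125q, supply p = 52 + 0.05q.
Competitive equilibrium: 88.6 − 0.125q = 52 + 0.05q → q* = 209.1429, p* = 62.4571.
At q = 97: demand price = 88.6 − 0.125·97 = 76.475; supply price = 52 + 0.05·97 = 56.85.
Δq = 209.1429 − 97 = 112.1429; wedge = 76.475 − 56.85 = 19.625.
Deadweight loss = ½ × 112.1429 × 19.625 = $1100.40.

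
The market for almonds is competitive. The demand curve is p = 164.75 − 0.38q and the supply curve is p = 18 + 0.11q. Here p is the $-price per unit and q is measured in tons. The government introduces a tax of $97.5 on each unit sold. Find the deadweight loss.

$9700.26

Competitive equilibrium: 164.75 − 0.38q = 18 + 0.11q → q* = 299.4898, p* = 50.9439.
With the tax, the buyer price exceeds the seller price by 97.5: (164.75 − 0.38q) − (18 + 0.11q) = 97.5 → q' = 100.5102.
Δq = 299.4898 − 100.5102 = 198.9796; the wedge equals the tax, 97.5.
Deadweight loss = ½ × 198.9796 × 97.5 = $9700.26.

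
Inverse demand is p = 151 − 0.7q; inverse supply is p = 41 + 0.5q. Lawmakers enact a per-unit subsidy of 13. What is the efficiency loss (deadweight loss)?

70.42

Competitive equilibrium: 151 − 0.7q = 41 + 0.5q → q* = 91.6667, p* = 86.8333.
The subsidy lowers effective supply by 13: p = 28 + 0.5q.
New quantity: 151 − 0.7q = 28 + 0.5q → q' = 102.5.
Overproduction Δq = 102.5 − 91.6667 = 10.8333; wedge = subsidy = 13.
Welfare loss = ½ × 10.8333 × 13 = 70.42.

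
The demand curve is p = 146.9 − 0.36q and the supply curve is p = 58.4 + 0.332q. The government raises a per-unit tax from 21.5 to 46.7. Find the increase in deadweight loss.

1241.79

Competitive equilibrium: 146.9 − 0.36q = 58.4 + 0.332q → q* = 127.8902, p* = 100.8595.
For a per-unit tax t: Δq = t/0.692, so DWL = ½·t·(t/0.692) = t²/1.384.
At t = 21.5: DWL = 333.996. At t = 46.7: DWL = 1575.788.
Increase = 1575.788 − 333.996 = 1241.79.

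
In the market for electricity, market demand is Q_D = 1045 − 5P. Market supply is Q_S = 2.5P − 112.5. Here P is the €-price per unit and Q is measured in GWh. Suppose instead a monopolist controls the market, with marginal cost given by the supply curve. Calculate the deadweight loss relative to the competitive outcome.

€1400.83

In inverse form: demand P = 209 − 0.2Q, supply P = 45 + 0.4Q.
Competitive equilibrium: 209 − 0.2Q = 45 + 0.4Q → Q* = 273.3333, P* = 154.3333.
Marginal revenue: MR = 209 − 0.4Q. Set MR = MC: 209 − 0.4Q = 45 + 0.4Q → Q_m = 205.
Price P_m = 209 − 0.2·205 = 168; MC(Q_m) = 45 + 0.4·205 = 127.
Competitive Q* = 273.3333, so ΔQ = 68.3333; wedge = 168 − 127 = 41.
Deadweight loss = ½ × 68.3333 × 41 = €1400.83.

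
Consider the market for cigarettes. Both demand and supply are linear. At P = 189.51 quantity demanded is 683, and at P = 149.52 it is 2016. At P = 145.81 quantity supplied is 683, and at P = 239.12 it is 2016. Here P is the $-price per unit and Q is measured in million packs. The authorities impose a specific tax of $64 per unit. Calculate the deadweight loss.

Demand slope = (149.52 − 189.51)/(2016 − 683) = −0.03, so P = 210 − 0.03Q.
Supply slope = (239.12 − 145.81)/(2016 − 683) = 0.07, so P = 98 + 0.07Q.
Competitive equilibrium: 210 − 0.03Q = 98 + 0.07Q → Q* = 1120, P* = 176.4.
With the tax, the buyer price exceeds the seller price by 64: (210 − 0.03Q) − (98 + 0.07Q) = 64 → Q' = 480.
ΔQ = 1120 − 480 = 640; the wedge equals the tax, 64.
The triangle = ½ × 640 × 64 = $20480 million.

$20480 million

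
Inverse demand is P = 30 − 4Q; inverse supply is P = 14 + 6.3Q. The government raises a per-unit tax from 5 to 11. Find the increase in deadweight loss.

Competitive equilibrium: 30 − 4Q = 14 + 6.3Q → Q* = 1.5534, P* = 23.7864.
For a per-unit tax t: ΔQ = t/10.3, so DWL = ½·t·(t/10.3) = t²/20.6.
At t = 5: DWL = 1.214. At t = 11: DWL = 5.874.
Increase = 5.874 − 1.214 = 4.66.

4.66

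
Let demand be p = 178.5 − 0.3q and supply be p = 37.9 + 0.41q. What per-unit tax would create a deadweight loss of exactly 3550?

71

Competitive equilibrium: 178.5 − 0.3q = 37.9 + 0.41q → q* = 198.0282, p* = 119.0915.
A tax t gives Δq = t/0.71 and wedge t, so DWL = t²/1.42.
t²/1.42 = 3550 → t² = 5041 → t = 71.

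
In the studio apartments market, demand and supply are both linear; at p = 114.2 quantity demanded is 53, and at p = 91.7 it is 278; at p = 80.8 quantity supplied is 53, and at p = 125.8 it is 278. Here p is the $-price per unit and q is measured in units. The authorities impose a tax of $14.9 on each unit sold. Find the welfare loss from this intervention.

$370.02

Demand slope = (91.7 − 114.2)/(278 − 53) = −0.1, so p = 119.5 − 0.1q.
Supply slope = (125.8 − 80.8)/(278 − 53) = 0.2, so p = 70.2 + 0.2q.
Competitive equilibrium: 119.5 − 0.1q = 70.2 + 0.2q → q* = 164.3333, p* = 103.0667.
With the tax, the buyer price exceeds the seller price by 14.9: (119.5 − 0.1q) − (70.2 + 0.2q) = 14.9 → q' = 114.6667.
Δq = 164.3333 − 114.6667 = 49.6666; the wedge equals the tax, 14.9.
The triangle = ½ × 49.6666 × 14.9 = $370.02.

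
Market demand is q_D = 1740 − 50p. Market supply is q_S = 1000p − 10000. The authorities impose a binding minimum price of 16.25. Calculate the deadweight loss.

In inverse form: demand p = 34.8 − 0.02q, supply p = 10 + 0.001q.
Competitive equilibrium: 34.8 − 0.02q = 10 + 0.001q → q* = 1180.9524, p* = 11.181.
At the floor p = 16.25, quantity demanded = (34.8 − 16.25)/0.02 = 927.5.
Sellers' marginal cost at q' = 927.5: 10 + 0.001·927.5 = 10.9275.
Δq = 1180.9524 − 927.5 = 253.4524; wedge = 16.25 − 10.9275 = 5.3225.
DWL = ½ × 253.4524 × 5.3225 = 674.50.

674.50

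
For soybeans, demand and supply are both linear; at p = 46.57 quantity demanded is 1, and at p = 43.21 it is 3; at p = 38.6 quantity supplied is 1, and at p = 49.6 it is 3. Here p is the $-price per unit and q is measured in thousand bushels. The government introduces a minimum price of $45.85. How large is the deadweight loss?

Demand slope = (43.21 − 46.57)/(3 − 1) = −1.68, so p = 48.25 − 1.68q.
Supply slope = (49.6 − 38.6)/(3 − 1) = 5.5, so p = 33.1 + 5.5q.
Competitive equilibrium: 48.25 − 1.68q = 33.1 + 5.5q → q* = 2.11, p* = 44.7052.
At the floor p = 45.85, quantity demanded = (48.25 − 45.85)/1.68 = 1.4286.
Sellers' marginal cost at q' = 1.4286: 33.1 + 5.5·1.4286 = 40.9573.
Δq = 2.11 − 1.4286 = 0.6814; wedge = 45.85 − 40.9573 = 4.8927.
Welfare loss = ½ × 0.6814 × 4.8927 = $1.67 thousand.

$1.67 thousand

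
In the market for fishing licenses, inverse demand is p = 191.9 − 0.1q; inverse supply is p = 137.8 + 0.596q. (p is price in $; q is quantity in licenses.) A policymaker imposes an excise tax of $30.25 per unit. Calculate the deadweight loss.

Competitive equilibrium: 191.9 − 0.1q = 137.8 + 0.596q → q* = 77.7299, p* = 184.127.
With the tax, the buyer price exceeds the seller price by 30.25: (191.9 − 0.1q) − (137.8 + 0.596q) = 30.25 → q' = 34.2672.
Δq = 77.7299 − 34.2672 = 43.4627; the wedge equals the tax, 30.25.
DWL = ½ × 43.4627 × 30.25 = $657.37.

$657.37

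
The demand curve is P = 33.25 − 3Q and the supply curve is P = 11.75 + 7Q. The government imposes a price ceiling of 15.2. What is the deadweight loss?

13.73

Competitive equilibrium: 33.25 − 3Q = 11.75 + 7Q → Q* = 2.15, P* = 26.8.
At the ceiling P = 15.2, quantity supplied = (15.2 − 11.75)/7 = 0.4929.
Willingness to pay at Q' = 0.4929: 33.25 − 3·0.4929 = 31.7713.
ΔQ = 2.15 − 0.4929 = 1.6571; wedge = 31.7713 − 15.2 = 16.5713.
DWL = ½ × 1.6571 × 16.5713 = 13.73.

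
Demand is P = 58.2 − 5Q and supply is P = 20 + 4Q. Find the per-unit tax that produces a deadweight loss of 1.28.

Competitive equilibrium: 58.2 − 5Q = 20 + 4Q → Q* = 4.2444, P* = 36.9778.
A tax t gives ΔQ = t/9 and wedge t, so DWL = t²/18.
t²/18 = 1.28 → t² = 23.04 → t = 4.8.

4.8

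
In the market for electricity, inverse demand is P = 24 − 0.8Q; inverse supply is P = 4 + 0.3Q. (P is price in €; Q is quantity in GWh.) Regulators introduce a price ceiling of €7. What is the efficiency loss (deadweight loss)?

€36.82

Competitive equilibrium: 24 − 0.8Q = 4 + 0.3Q → Q* = 18.1818, P* = 9.4545.
At the ceiling P = 7, quantity supplied = (7 − 4)/0.3 = 10.
Willingness to pay at Q' = 10: 24 − 0.8·10 = 16.
ΔQ = 18.1818 − 10 = 8.1818; wedge = 16 − 7 = 9.
Welfare loss = ½ × 8.1818 × 9 = €36.82.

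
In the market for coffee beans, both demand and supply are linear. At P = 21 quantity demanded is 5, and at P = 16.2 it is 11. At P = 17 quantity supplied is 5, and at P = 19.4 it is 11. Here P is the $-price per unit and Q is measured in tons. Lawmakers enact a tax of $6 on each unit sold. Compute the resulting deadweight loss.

Demand slope = (16.2 − 21)/(11 − 5) = −0.8, so P = 25 − 0.8Q.
Supply slope = (19.4 − 17)/(11 − 5) = 0.4, so P = 15 + 0.4Q.
Competitive equilibrium: 25 − 0.8Q = 15 + 0.4Q → Q* = 8.3333, P* = 18.3333.
With the tax, the buyer price exceeds the seller price by 6: (25 − 0.8Q) − (15 + 0.4Q) = 6 → Q' = 3.3333.
ΔQ = 8.3333 − 3.3333 = 5; the wedge equals the tax, 6.
Welfare loss = ½ × 5 × 6 = $15.

$15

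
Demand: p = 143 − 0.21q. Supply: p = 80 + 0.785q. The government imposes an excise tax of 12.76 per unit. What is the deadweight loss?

Competitive equilibrium: 143 − 0.21q = 80 + 0.785q → q* = 63.3166, p* = 129.7035.
With the tax, the buyer price exceeds the seller price by 12.76: (143 − 0.21q) − (80 + 0.785q) = 12.76 → q' = 50.4925.
Δq = 63.3166 − 50.4925 = 12.8241; the wedge equals the tax, 12.76.
DWL = ½ × 12.8241 × 12.76 = 81.82.

81.82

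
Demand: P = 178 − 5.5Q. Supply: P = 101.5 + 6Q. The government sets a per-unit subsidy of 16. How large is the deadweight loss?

11.13

Competitive equilibrium: 178 − 5.5Q = 101.5 + 6Q → Q* = 6.6522, P* = 141.413.
The subsidy lowers effective supply by 16: P = 85.5 + 6Q.
New quantity: 178 − 5.5Q = 85.5 + 6Q → Q' = 8.0435.
Overproduction ΔQ = 8.0435 − 6.6522 = 1.3913; wedge = subsidy = 16.
Welfare loss = ½ × 1.3913 × 16 = 11.13.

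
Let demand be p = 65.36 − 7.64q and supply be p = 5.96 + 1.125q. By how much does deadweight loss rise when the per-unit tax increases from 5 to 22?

26.18

Competitive equilibrium: 65.36 − 7.64q = 5.96 + 1.125q → q* = 6.777, p* = 13.5841.
For a per-unit tax t: Δq = t/8.765, so DWL = ½·t·(t/8.765) = t²/17.53.
At t = 5: DWL = 1.426. At t = 22: DWL = 27.61.
Increase = 27.61 − 1.426 = 26.18.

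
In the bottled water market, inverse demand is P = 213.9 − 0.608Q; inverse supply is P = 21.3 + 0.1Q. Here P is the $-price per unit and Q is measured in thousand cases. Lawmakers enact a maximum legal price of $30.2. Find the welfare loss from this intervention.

$11859.50 thousand

Competitive equilibrium: 213.9 − 0.608Q = 21.3 + 0.1Q → Q* = 272.0339, P* = 48.5034.
At the ceiling P = 30.2, quantity supplied = (30.2 − 21.3)/0.1 = 89.
Willingness to pay at Q' = 89: 213.9 − 0.608·89 = 159.788.
ΔQ = 272.0339 − 89 = 183.0339; wedge = 159.788 − 30.2 = 129.588.
DWL = ½ × 183.0339 × 129.588 = $11859.50 thousand.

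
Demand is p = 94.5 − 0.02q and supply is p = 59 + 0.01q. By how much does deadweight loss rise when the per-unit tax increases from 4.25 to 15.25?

3575

Competitive equilibrium: 94.5 − 0.02q = 59 + 0.01q → q* = 1183.3333, p* = 70.8333.
For a per-unit tax t: Δq = t/0.03, so DWL = ½·t·(t/0.03) = t²/0.06.
At t = 4.25: DWL = 301.042. At t = 15.25: DWL = 3876.042.
Increase = 3876.042 − 301.042 = 3575.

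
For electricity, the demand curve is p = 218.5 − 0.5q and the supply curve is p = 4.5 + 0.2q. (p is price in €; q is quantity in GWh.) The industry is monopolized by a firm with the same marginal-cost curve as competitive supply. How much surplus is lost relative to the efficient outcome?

€5679.07

Competitive equilibrium: 218.5 − 0.5q = 4.5 + 0.2q → q* = 305.7143, p* = 65.6429.
Marginal revenue: MR = 218.5 − q. Set MR = MC: 218.5 − q = 4.5 + 0.2q → q_m = 178.3333.
Price p_m = 218.5 − 0.5·178.3333 = 129.3334; MC(q_m) = 4.5 + 0.2·178.3333 = 40.1667.
Competitive q* = 305.7143, so Δq = 127.381; wedge = 129.3334 − 40.1667 = 89.1667.
Deadweight loss = ½ × 127.381 × 89.1667 = €5679.07.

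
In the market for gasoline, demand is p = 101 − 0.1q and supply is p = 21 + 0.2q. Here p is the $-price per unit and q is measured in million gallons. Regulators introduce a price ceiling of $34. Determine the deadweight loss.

Competitive equilibrium: 101 − 0.1q = 21 + 0.2q → q* = 266.6667, p* = 74.3333.
At the ceiling p = 34, quantity supplied = (34 − 21)/0.2 = 65.
Willingness to pay at q' = 65: 101 − 0.1·65 = 94.5.
Δq = 266.6667 − 65 = 201.6667; wedge = 94.5 − 34 = 60.5.
Deadweight loss = ½ × 201.6667 × 60.5 = $6100.42 million.

$6100.42 million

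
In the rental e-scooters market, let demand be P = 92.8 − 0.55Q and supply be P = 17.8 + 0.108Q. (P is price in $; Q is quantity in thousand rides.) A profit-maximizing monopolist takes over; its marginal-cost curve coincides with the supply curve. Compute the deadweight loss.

$886.05 thousand

Competitive equilibrium: 92.8 − 0.55Q = 17.8 + 0.108Q → Q* = 113.9818, P* = 30.11.
Marginal revenue: MR = 92.8 − 1.1Q. Set MR = MC: 92.8 − 1.1Q = 17.8 + 0.108Q → Q_m = 62.0861.
Price P_m = 92.8 − 0.55·62.0861 = 58.6526; MC(Q_m) = 17.8 + 0.108·62.0861 = 24.5053.
Competitive Q* = 113.9818, so ΔQ = 51.8957; wedge = 58.6526 − 24.5053 = 34.1473.
DWL = ½ × 51.8957 × 34.1473 = $886.05 thousand.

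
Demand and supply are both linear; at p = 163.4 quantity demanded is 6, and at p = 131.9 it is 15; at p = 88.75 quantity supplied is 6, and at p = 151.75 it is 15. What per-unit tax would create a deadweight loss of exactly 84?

42

Demand slope = (131.9 − 163.4)/(15 − 6) = −3.5, so p = 184.4 − 3.5q.
Supply slope = (151.75 − 88.75)/(15 − 6) = 7, so p = 46.75 + 7q.
Competitive equilibrium: 184.4 − 3.5q = 46.75 + 7q → q* = 13.1095, p* = 138.5167.
A tax t gives Δq = t/10.5 and wedge t, so DWL = t²/21.
t²/21 = 84 → t² = 1764 → t = 42.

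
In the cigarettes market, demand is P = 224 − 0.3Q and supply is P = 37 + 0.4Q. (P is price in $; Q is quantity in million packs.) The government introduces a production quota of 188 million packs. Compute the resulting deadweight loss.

Competitive equilibrium: 224 − 0.3Q = 37 + 0.4Q → Q* = 267.1429, P* = 143.8571.
At Q = 188: demand price = 224 − 0.3·188 = 167.6; supply price = 37 + 0.4·188 = 112.2.
ΔQ = 267.1429 − 188 = 79.1429; wedge = 167.6 − 112.2 = 55.4.
The triangle = ½ × 79.1429 × 55.4 = $2192.26 million.

$2192.26 million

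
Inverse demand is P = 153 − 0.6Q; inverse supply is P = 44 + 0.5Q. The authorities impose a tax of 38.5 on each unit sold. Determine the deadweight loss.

673.75

Competitive equilibrium: 153 − 0.6Q = 44 + 0.5Q → Q* = 99.0909, P* = 93.5455.
With the tax, the buyer price exceeds the seller price by 38.5: (153 − 0.6Q) − (44 + 0.5Q) = 38.5 → Q' = 64.0909.
ΔQ = 99.0909 − 64.0909 = 35; the wedge equals the tax, 38.5.
Welfare loss = ½ × 35 × 38.5 = 673.75.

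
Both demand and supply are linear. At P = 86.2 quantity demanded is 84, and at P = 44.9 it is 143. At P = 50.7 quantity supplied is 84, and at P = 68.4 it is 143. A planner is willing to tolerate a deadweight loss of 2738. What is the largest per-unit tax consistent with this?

74

Demand slope = (44.9 − 86.2)/(143 − 84) = −0.7, so P = 145 − 0.7Q.
Supply slope = (68.4 − 50.7)/(143 − 84) = 0.3, so P = 25.5 + 0.3Q.
Competitive equilibrium: 145 − 0.7Q = 25.5 + 0.3Q → Q* = 119.5, P* = 61.35.
A tax t gives ΔQ = t/1 and wedge t, so DWL = t²/2.
t²/2 = 2738 → t² = 5476 → t = 74.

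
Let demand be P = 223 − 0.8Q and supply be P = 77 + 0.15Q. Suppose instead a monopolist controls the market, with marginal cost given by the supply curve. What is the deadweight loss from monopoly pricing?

2344.53

Competitive equilibrium: 223 − 0.8Q = 77 + 0.15Q → Q* = 153.6842, P* = 100.0526.
Marginal revenue: MR = 223 − 1.6Q. Set MR = MC: 223 − 1.6Q = 77 + 0.15Q → Q_m = 83.4286.
Price P_m = 223 − 0.8·83.4286 = 156.2571; MC(Q_m) = 77 + 0.15·83.4286 = 89.5143.
Competitive Q* = 153.6842, so ΔQ = 70.2556; wedge = 156.2571 − 89.5143 = 66.7428.
Deadweight loss = ½ × 70.2556 × 66.7428 = 2344.53.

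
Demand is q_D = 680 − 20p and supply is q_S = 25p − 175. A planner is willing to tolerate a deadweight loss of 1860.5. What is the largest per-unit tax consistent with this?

18.3

In inverse form: demand p = 34 − 0.05q, supply p = 7 + 0.04q.
Competitive equilibrium: 34 − 0.05q = 7 + 0.04q → q* = 300, p* = 19.
A tax t gives Δq = t/0.09 and wedge t, so DWL = t²/0.18.
t²/0.18 = 1860.5 → t² = 334.89 → t = 18.3.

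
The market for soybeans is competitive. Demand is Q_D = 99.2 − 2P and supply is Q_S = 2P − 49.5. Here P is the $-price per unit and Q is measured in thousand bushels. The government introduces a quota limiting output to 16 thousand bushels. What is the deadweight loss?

$39.16 thousand

In inverse form: demand P = 49.6 − 0.5Q, supply P = 24.75 + 0.5Q.
Competitive equilibrium: 49.6 − 0.5Q = 24.75 + 0.5Q → Q* = 24.85, P* = 37.175.
At Q = 16: demand price = 49.6 − 0.5·16 = 41.6; supply price = 24.75 + 0.5·16 = 32.75.
ΔQ = 24.85 − 16 = 8.85; wedge = 41.6 − 32.75 = 8.85.
The triangle = ½ × 8.85 × 8.85 = $39.16 thousand.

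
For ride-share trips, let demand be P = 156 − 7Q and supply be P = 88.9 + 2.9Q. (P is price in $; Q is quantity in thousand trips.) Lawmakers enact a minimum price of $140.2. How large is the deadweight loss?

Competitive equilibrium: 156 − 7Q = 88.9 + 2.9Q → Q* = 6.7778, P* = 108.5556.
At the floor P = 140.2, quantity demanded = (156 − 140.2)/7 = 2.2571.
Sellers' marginal cost at Q' = 2.2571: 88.9 + 2.9·2.2571 = 95.4456.
ΔQ = 6.7778 − 2.2571 = 4.5207; wedge = 140.2 − 95.4456 = 44.7544.
Deadweight loss = ½ × 4.5207 × 44.7544 = $101.16 thousand.

$101.16 thousand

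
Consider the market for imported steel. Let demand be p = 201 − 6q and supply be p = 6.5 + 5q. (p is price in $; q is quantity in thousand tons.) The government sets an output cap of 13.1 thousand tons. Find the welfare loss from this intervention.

$115.46 thousand

Competitive equilibrium: 201 − 6q = 6.5 + 5q → q* = 17.6818, p* = 94.9091.
At q = 13.1: demand price = 201 − 6·13.1 = 122.4; supply price = 6.5 + 5·13.1 = 72.
Δq = 17.6818 − 13.1 = 4.5818; wedge = 122.4 − 72 = 50.4.
DWL = ½ × 4.5818 × 50.4 = $115.46 thousand.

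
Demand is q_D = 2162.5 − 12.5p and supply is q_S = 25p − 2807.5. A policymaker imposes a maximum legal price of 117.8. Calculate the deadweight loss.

8140.17

In inverse form: demand p = 173 − 0.08q, supply p = 112.3 + 0.04q.
Competitive equilibrium: 173 − 0.08q = 112.3 + 0.04q → q* = 505.8333, p* = 132.5333.
At the ceiling p = 117.8, quantity supplied = (117.8 − 112.3)/0.04 = 137.5.
Willingness to pay at q' = 137.5: 173 − 0.08·137.5 = 162.
Δq = 505.8333 − 137.5 = 368.3333; wedge = 162 − 117.8 = 44.2.
Deadweight loss = ½ × 368.3333 × 44.2 = 8140.17.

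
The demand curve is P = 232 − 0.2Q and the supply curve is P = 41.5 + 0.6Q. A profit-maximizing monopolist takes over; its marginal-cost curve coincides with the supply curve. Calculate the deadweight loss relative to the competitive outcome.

Competitive equilibrium: 232 − 0.2Q = 41.5 + 0.6Q → Q* = 238.125, P* = 184.375.
Marginal revenue: MR = 232 − 0.4Q. Set MR = MC: 232 − 0.4Q = 41.5 + 0.6Q → Q_m = 190.5.
Price P_m = 232 − 0.2·190.5 = 193.9; MC(Q_m) = 41.5 + 0.6·190.5 = 155.8.
Competitive Q* = 238.125, so ΔQ = 47.625; wedge = 193.9 − 155.8 = 38.1.
Deadweight loss = ½ × 47.625 × 38.1 = 907.26.

907.26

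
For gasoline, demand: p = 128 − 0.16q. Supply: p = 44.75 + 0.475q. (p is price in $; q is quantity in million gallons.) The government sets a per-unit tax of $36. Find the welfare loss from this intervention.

$1020.47 million

Competitive equilibrium: 128 − 0.16q = 44.75 + 0.475q → q* = 131.1024, p* = 107.0236.
With the tax, the buyer price exceeds the seller price by 36: (128 − 0.16q) − (44.75 + 0.475q) = 36 → q' = 74.4094.
Δq = 131.1024 − 74.4094 = 56.693; the wedge equals the tax, 36.
DWL = ½ × 56.693 × 36 = $1020.47 million.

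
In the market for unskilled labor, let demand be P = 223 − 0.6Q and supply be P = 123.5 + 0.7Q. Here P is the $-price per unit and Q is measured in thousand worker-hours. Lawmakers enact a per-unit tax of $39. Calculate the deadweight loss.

Competitive equilibrium: 223 − 0.6Q = 123.5 + 0.7Q → Q* = 76.5385, P* = 177.0769.
With the tax, the buyer price exceeds the seller price by 39: (223 − 0.6Q) − (123.5 + 0.7Q) = 39 → Q' = 46.5385.
ΔQ = 76.5385 − 46.5385 = 30; the wedge equals the tax, 39.
Welfare loss = ½ × 30 × 39 = $585 thousand.

$585 thousand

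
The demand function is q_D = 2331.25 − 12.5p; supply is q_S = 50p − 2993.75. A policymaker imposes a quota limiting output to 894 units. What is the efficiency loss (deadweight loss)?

6928.50

In inverse form: demand p = 186.5 − 0.08q, supply p = 59.875 + 0.02q.
Competitive equilibrium: 186.5 − 0.08q = 59.875 + 0.02q → q* = 1266.25, p* = 85.2.
At q = 894: demand price = 186.5 − 0.08·894 = 114.98; supply price = 59.875 + 0.02·894 = 77.755.
Δq = 1266.25 − 894 = 372.25; wedge = 114.98 − 77.755 = 37.225.
Deadweight loss = ½ × 372.25 × 37.225 = 6928.50.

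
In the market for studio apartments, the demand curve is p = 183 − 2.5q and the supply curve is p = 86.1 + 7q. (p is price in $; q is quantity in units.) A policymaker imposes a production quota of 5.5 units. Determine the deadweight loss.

Competitive equilibrium: 183 − 2.5q = 86.1 + 7q → q* = 10.2, p* = 157.5.
At q = 5.5: demand price = 183 − 2.5·5.5 = 169.25; supply price = 86.1 + 7·5.5 = 124.6.
Δq = 10.2 − 5.5 = 4.7; wedge = 169.25 − 124.6 = 44.65.
The triangle = ½ × 4.7 × 44.65 = $104.93.

$104.93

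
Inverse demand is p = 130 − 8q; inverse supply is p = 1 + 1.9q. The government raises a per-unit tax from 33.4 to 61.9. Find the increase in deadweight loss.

Competitive equilibrium: 130 − 8q = 1 + 1.9q → q* = 13.0303, p* = 25.7576.
For a per-unit tax t: Δq = t/9.9, so DWL = ½·t·(t/9.9) = t²/19.8.
At t = 33.4: DWL = 56.3414. At t = 61.9: DWL = 193.5157.
Increase = 193.5157 − 56.3414 = 137.17.

137.17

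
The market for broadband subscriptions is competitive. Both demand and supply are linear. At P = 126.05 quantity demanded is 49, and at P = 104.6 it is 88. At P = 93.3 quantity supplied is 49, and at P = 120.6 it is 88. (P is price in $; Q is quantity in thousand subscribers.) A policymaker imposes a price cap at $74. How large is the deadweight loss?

$1807.10 thousand

Demand slope = (104.6 − 126.05)/(88 − 49) = −0.55, so P = 153 − 0.55Q.
Supply slope = (120.6 − 93.3)/(88 − 49) = 0.7, so P = 59 + 0.7Q.
Competitive equilibrium: 153 − 0.55Q = 59 + 0.7Q → Q* = 75.2, P* = 111.64.
At the ceiling P = 74, quantity supplied = (74 − 59)/0.7 = 21.4286.
Willingness to pay at Q' = 21.4286: 153 − 0.55·21.4286 = 141.2143.
ΔQ = 75.2 − 21.4286 = 53.7714; wedge = 141.2143 − 74 = 67.2143.
Welfare loss = ½ × 53.7714 × 67.2143 = $1807.10 thousand.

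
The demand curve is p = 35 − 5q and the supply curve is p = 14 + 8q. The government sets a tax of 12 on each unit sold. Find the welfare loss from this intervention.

5.54

Competitive equilibrium: 35 − 5q = 14 + 8q → q* = 1.6154, p* = 26.9231.
With the tax, the buyer price exceeds the seller price by 12: (35 − 5q) − (14 + 8q) = 12 → q' = 0.6923.
Δq = 1.6154 − 0.6923 = 0.9231; the wedge equals the tax, 12.
The triangle = ½ × 0.9231 × 12 = 5.54.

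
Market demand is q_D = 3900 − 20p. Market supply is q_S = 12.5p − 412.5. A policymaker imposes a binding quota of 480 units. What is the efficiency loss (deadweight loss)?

38154.46

In inverse form: demand p = 195 − 0.05q, supply p = 33 + 0.08q.
Competitive equilibrium: 195 − 0.05q = 33 + 0.08q → q* = 1246.1538, p* = 132.6923.
At q = 480: demand price = 195 − 0.05·480 = 171; supply price = 33 + 0.08·480 = 71.4.
Δq = 1246.1538 − 480 = 766.1538; wedge = 171 − 71.4 = 99.6.
The triangle = ½ × 766.1538 × 99.6 = 38154.46.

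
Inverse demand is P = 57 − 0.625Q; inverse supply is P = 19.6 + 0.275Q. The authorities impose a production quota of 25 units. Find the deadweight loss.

123.34

Competitive equilibrium: 57 − 0.625Q = 19.6 + 0.275Q → Q* = 41.5556, P* = 31.0278.
At Q = 25: demand price = 57 − 0.625·25 = 41.375; supply price = 19.6 + 0.275·25 = 26.475.
ΔQ = 41.5556 − 25 = 16.5556; wedge = 41.375 − 26.475 = 14.9.
DWL = ½ × 16.5556 × 14.9 = 123.34.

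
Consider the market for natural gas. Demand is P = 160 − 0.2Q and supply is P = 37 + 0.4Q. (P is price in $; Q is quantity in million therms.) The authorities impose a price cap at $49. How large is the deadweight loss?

$9187.50 million

Competitive equilibrium: 160 − 0.2Q = 37 + 0.4Q → Q* = 205, P* = 119.
At the ceiling P = 49, quantity supplied = (49 − 37)/0.4 = 30.
Willingness to pay at Q' = 30: 160 − 0.2·30 = 154.
ΔQ = 205 − 30 = 175; wedge = 154 − 49 = 105.
DWL = ½ × 175 × 105 = $9187.50 million.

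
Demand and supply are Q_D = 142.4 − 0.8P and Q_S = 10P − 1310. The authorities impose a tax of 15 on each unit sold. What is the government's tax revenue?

355.56

In inverse form: demand P = 178 − 1.25Q, supply P = 131 + 0.1Q.
Competitive equilibrium: 178 − 1.25Q = 131 + 0.1Q → Q* = 34.8148, P* = 134.4815.
With the tax, the buyer price exceeds the seller price by 15: (178 − 1.25Q) − (131 + 0.1Q) = 15 → Q' = 23.7037.
Tax revenue = 15 × 23.7037 = 355.56.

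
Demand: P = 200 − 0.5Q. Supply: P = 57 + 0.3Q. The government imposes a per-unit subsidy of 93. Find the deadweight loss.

Competitive equilibrium: 200 − 0.5Q = 57 + 0.3Q → Q* = 178.75, P* = 110.625.
The subsidy lowers effective supply by 93: P = 0.3Q − 36.
New quantity: 200 − 0.5Q = 0.3Q − 36 → Q' = 295.
Overproduction ΔQ = 295 − 178.75 = 116.25; wedge = subsidy = 93.
The triangle = ½ × 116.25 × 93 = 5405.625.

5405.625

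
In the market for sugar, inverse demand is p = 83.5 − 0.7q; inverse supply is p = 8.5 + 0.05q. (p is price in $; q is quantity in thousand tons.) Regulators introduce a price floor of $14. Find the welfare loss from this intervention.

Competitive equilibrium: 83.5 − 0.7q = 8.5 + 0.05q → q* = 100, p* = 13.5.
At the floor p = 14, quantity demanded = (83.5 − 14)/0.7 = 99.2857.
Sellers' marginal cost at q' = 99.2857: 8.5 + 0.05·99.2857 = 13.4643.
Δq = 100 − 99.2857 = 0.7143; wedge = 14 − 13.4643 = 0.5357.
The triangle = ½ × 0.7143 × 0.5357 = $0.19 thousand.

$0.19 thousand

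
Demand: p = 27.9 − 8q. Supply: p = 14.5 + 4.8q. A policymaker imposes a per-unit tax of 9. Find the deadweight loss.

Competitive equilibrium: 27.9 − 8q = 14.5 + 4.8q → q* = 1.0469, p* = 19.525.
With the tax, the buyer price exceeds the seller price by 9: (27.9 − 8q) − (14.5 + 4.8q) = 9 → q' = 0.3438.
Δq = 1.0469 − 0.3438 = 0.7031; the wedge equals the tax, 9.
Deadweight loss = ½ × 0.7031 × 9 = 3.16.

3.16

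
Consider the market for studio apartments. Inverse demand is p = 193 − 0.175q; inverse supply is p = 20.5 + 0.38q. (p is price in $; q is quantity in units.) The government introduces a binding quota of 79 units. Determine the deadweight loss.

$14911.81

Competitive equilibrium: 193 − 0.175q = 20.5 + 0.38q → q* = 310.8108, p* = 138.6081.
At q = 79: demand price = 193 − 0.175·79 = 179.175; supply price = 20.5 + 0.38·79 = 50.52.
Δq = 310.8108 − 79 = 231.8108; wedge = 179.175 − 50.52 = 128.655.
Deadweight loss = ½ × 231.8108 × 128.655 = $14911.81.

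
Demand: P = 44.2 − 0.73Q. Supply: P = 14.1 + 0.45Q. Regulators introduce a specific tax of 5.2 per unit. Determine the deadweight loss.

11.46

Competitive equilibrium: 44.2 − 0.73Q = 14.1 + 0.45Q → Q* = 25.5085, P* = 25.5788.
With the tax, the buyer price exceeds the seller price by 5.2: (44.2 − 0.73Q) − (14.1 + 0.45Q) = 5.2 → Q' = 21.1017.
ΔQ = 25.5085 − 21.1017 = 4.4068; the wedge equals the tax, 5.2.
Deadweight loss = ½ × 4.4068 × 5.2 = 11.46.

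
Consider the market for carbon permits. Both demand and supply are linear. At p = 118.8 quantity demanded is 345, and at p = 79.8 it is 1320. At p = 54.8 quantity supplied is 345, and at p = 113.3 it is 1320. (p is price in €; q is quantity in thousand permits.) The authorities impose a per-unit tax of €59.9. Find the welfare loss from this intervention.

Demand slope = (79.8 − 118.8)/(1320 − 345) = −0.04, so p = 132.6 − 0.04q.
Supply slope = (113.3 − 54.8)/(1320 − 345) = 0.06, so p = 34.1 + 0.06q.
Competitive equilibrium: 132.6 − 0.04q = 34.1 + 0.06q → q* = 985, p* = 93.2.
With the tax, the buyer price exceeds the seller price by 59.9: (132.6 − 0.04q) − (34.1 + 0.06q) = 59.9 → q' = 386.
Δq = 985 − 386 = 599; the wedge equals the tax, 59.9.
Deadweight loss = ½ × 599 × 59.9 = €17940.05 thousand.

€17940.05 thousand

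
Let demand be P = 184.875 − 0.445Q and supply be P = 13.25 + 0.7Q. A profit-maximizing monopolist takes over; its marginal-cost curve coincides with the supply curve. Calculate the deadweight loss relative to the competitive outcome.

1007.51

Competitive equilibrium: 184.875 − 0.445Q = 13.25 + 0.7Q → Q* = 149.8908, P* = 118.1736.
Marginal revenue: MR = 184.875 − 0.89Q. Set MR = MC: 184.875 − 0.89Q = 13.25 + 0.7Q → Q_m = 107.9403.
Price P_m = 184.875 − 0.445·107.9403 = 136.8416; MC(Q_m) = 13.25 + 0.7·107.9403 = 88.8082.
Competitive Q* = 149.8908, so ΔQ = 41.9505; wedge = 136.8416 − 88.8082 = 48.0334.
Welfare loss = ½ × 41.9505 × 48.0334 = 1007.51.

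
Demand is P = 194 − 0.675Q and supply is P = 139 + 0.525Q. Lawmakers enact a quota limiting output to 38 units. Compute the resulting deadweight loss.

Competitive equilibrium: 194 − 0.675Q = 139 + 0.525Q → Q* = 45.8333, P* = 163.0625.
At Q = 38: demand price = 194 − 0.675·38 = 168.35; supply price = 139 + 0.525·38 = 158.95.
ΔQ = 45.8333 − 38 = 7.8333; wedge = 168.35 − 158.95 = 9.4.
DWL = ½ × 7.8333 × 9.4 = 36.82.

36.82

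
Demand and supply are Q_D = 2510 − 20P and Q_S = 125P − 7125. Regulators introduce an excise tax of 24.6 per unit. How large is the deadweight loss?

In inverse form: demand P = 125.5 − 0.05Q, supply P = 57 + 0.008Q.
Competitive equilibrium: 125.5 − 0.05Q = 57 + 0.008Q → Q* = 1181.0345, P* = 66.4483.
With the tax, the buyer price exceeds the seller price by 24.6: (125.5 − 0.05Q) − (57 + 0.008Q) = 24.6 → Q' = 756.8966.
ΔQ = 1181.0345 − 756.8966 = 424.1379; the wedge equals the tax, 24.6.
Welfare loss = ½ × 424.1379 × 24.6 = 5216.90.

5216.90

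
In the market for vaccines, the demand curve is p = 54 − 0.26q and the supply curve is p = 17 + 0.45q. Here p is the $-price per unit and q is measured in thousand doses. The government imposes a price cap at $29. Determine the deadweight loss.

Competitive equilibrium: 54 − 0.26q = 17 + 0.45q → q* = 52.1127, p* = 40.4507.
At the ceiling p = 29, quantity supplied = (29 − 17)/0.45 = 26.6667.
Willingness to pay at q' = 26.6667: 54 − 0.26·26.6667 = 47.0667.
Δq = 52.1127 − 26.6667 = 25.446; wedge = 47.0667 − 29 = 18.0667.
DWL = ½ × 25.446 × 18.0667 = $229.86 thousand.

$229.86 thousand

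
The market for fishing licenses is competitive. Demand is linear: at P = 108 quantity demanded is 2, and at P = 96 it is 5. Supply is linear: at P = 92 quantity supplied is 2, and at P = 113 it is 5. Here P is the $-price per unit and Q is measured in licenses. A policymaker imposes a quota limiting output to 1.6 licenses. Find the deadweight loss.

Demand slope = (96 − 108)/(5 − 2) = −4, so P = 116 − 4Q.
Supply slope = (113 − 92)/(5 − 2) = 7, so P = 78 + 7Q.
Competitive equilibrium: 116 − 4Q = 78 + 7Q → Q* = 3.4545, P* = 102.1818.
At Q = 1.6: demand price = 116 − 4·1.6 = 109.6; supply price = 78 + 7·1.6 = 89.2.
ΔQ = 3.4545 − 1.6 = 1.8545; wedge = 109.6 − 89.2 = 20.4.
The triangle = ½ × 1.8545 × 20.4 = $18.92.

$18.92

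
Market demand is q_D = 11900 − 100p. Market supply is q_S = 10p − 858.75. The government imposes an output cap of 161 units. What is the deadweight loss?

In inverse form: demand p = 119 − 0.01q, supply p = 85.875 + 0.1q.
Competitive equilibrium: 119 − 0.01q = 85.875 + 0.1q → q* = 301.1364, p* = 115.9886.
At q = 161: demand price = 119 − 0.01·161 = 117.39; supply price = 85.875 + 0.1·161 = 101.975.
Δq = 301.1364 − 161 = 140.1364; wedge = 117.39 − 101.975 = 15.415.
The triangle = ½ × 140.1364 × 15.415 = 1080.10.

1080.10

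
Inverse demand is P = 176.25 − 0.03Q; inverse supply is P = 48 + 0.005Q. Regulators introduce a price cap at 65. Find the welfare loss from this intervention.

1222.32

Competitive equilibrium: 176.25 − 0.03Q = 48 + 0.005Q → Q* = 3664.2857, P* = 66.3214.
At the ceiling P = 65, quantity supplied = (65 − 48)/0.005 = 3400.
Willingness to pay at Q' = 3400: 176.25 − 0.03·3400 = 74.25.
ΔQ = 3664.2857 − 3400 = 264.2857; wedge = 74.25 − 65 = 9.25.
DWL = ½ × 264.2857 × 9.25 = 1222.32.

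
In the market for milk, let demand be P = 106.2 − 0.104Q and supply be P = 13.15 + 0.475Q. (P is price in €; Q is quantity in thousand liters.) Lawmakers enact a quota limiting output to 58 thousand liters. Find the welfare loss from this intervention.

Competitive equilibrium: 106.2 − 0.104Q = 13.15 + 0.475Q → Q* = 160.7081, P* = 89.4864.
At Q = 58: demand price = 106.2 − 0.104·58 = 100.168; supply price = 13.15 + 0.475·58 = 40.7.
ΔQ = 160.7081 − 58 = 102.7081; wedge = 100.168 − 40.7 = 59.468.
DWL = ½ × 102.7081 × 59.468 = €3053.92 thousand.

€3053.92 thousand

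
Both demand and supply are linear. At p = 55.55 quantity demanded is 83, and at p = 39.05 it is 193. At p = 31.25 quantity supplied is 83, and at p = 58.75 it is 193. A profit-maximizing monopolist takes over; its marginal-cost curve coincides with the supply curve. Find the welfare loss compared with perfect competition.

307.40

Demand slope = (39.05 − 55.55)/(193 − 83) = −0.15, so p = 68 − 0.15q.
Supply slope = (58.75 − 31.25)/(193 − 83) = 0.25, so p = 10.5 + 0.25q.
Competitive equilibrium: 68 − 0.15q = 10.5 + 0.25q → q* = 143.75, p* = 46.4375.
Marginal revenue: MR = 68 − 0.3q. Set MR = MC: 68 − 0.3q = 10.5 + 0.25q → q_m = 104.5455.
Price p_m = 68 − 0.15·104.5455 = 52.3182; MC(q_m) = 10.5 + 0.25·104.5455 = 36.6364.
Competitive q* = 143.75, so Δq = 39.2045; wedge = 52.3182 − 36.6364 = 15.6818.
Welfare loss = ½ × 39.2045 × 15.6818 = 307.40.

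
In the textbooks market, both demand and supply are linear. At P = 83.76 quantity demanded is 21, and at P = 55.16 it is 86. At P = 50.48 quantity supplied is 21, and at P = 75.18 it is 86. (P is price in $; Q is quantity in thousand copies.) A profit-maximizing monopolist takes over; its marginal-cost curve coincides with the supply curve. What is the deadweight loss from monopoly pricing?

$189.63 thousand

Demand slope = (55.16 − 83.76)/(86 − 21) = −0.44, so P = 93 − 0.44Q.
Supply slope = (75.18 − 50.48)/(86 − 21) = 0.38, so P = 42.5 + 0.38Q.
Competitive equilibrium: 93 − 0.44Q = 42.5 + 0.38Q → Q* = 61.5854, P* = 65.9024.
Marginal revenue: MR = 93 − 0.88Q. Set MR = MC: 93 − 0.88Q = 42.5 + 0.38Q → Q_m = 40.0794.
Price P_m = 93 − 0.44·40.0794 = 75.3651; MC(Q_m) = 42.5 + 0.38·40.0794 = 57.7302.
Competitive Q* = 61.5854, so ΔQ = 21.506; wedge = 75.3651 − 57.7302 = 17.6349.
DWL = ½ × 21.506 × 17.6349 = $189.63 thousand.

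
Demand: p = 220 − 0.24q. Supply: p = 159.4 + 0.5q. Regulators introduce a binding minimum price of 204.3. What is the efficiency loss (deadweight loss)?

100.43

Competitive equilibrium: 220 − 0.24q = 159.4 + 0.5q → q* = 81.8919, p* = 200.3459.
At the floor p = 204.3, quantity demanded = (220 − 204.3)/0.24 = 65.4167.
Sellers' marginal cost at q' = 65.4167: 159.4 + 0.5·65.4167 = 192.1084.
Δq = 81.8919 − 65.4167 = 16.4752; wedge = 204.3 − 192.1084 = 12.1916.
Deadweight loss = ½ × 16.4752 × 12.1916 = 100.43.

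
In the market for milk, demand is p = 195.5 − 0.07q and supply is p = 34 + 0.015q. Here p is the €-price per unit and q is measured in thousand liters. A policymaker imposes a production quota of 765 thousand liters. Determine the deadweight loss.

Competitive equilibrium: 195.5 − 0.07q = 34 + 0.015q → q* = 1900, p* = 62.5.
At q = 765: demand price = 195.5 − 0.07·765 = 141.95; supply price = 34 + 0.015·765 = 45.475.
Δq = 1900 − 765 = 1135; wedge = 141.95 − 45.475 = 96.475.
DWL = ½ × 1135 × 96.475 = €54749.56 thousand.

€54749.56 thousand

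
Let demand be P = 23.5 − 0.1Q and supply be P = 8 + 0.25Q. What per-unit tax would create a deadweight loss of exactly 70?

Competitive equilibrium: 23.5 − 0.1Q = 8 + 0.25Q → Q* = 44.2857, P* = 19.0714.
A tax t gives ΔQ = t/0.35 and wedge t, so DWL = t²/0.7.
t²/0.7 = 70 → t² = 49 → t = 7.

7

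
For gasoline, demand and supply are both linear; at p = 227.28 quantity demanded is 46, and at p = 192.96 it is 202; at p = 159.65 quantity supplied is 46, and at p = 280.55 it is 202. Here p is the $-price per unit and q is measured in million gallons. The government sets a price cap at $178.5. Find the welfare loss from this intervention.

$947.78 million

Demand slope = (192.96 − 227.28)/(202 − 46) = −0.22, so p = 237.4 − 0.22q.
Supply slope = (280.55 − 159.65)/(202 − 46) = 0.775, so p = 124 + 0.775q.
Competitive equilibrium: 237.4 − 0.22q = 124 + 0.775q → q* = 113.9698, p* = 212.3266.
At the ceiling p = 178.5, quantity supplied = (178.5 − 124)/0.775 = 70.3226.
Willingness to pay at q' = 70.3226: 237.4 − 0.22·70.3226 = 221.929.
Δq = 113.9698 − 70.3226 = 43.6472; wedge = 221.929 − 178.5 = 43.429.
DWL = ½ × 43.6472 × 43.429 = $947.78 million.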